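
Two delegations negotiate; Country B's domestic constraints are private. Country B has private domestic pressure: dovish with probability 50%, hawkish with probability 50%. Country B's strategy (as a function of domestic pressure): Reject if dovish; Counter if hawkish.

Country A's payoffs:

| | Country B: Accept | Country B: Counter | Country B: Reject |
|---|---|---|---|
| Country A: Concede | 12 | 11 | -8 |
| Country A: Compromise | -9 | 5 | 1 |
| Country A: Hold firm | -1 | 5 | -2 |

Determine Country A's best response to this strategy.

E[Concede] = 0.5·(-8) + 0.5·(11) = 1.5
E[Compromise] = 0.5·(1) + 0.5·(5) = 3
E[Hold firm] = 0.5·(-2) + 0.5·(5) = 1.5
Best response: Compromise (3 is the largest).

Compromise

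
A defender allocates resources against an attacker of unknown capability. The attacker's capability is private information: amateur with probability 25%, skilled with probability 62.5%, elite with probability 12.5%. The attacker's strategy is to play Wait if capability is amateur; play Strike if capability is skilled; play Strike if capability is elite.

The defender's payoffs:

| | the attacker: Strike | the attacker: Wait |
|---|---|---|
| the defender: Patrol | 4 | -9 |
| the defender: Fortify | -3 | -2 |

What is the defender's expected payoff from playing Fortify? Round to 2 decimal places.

-2.75

E[Fortify] = 0.25·(-2) + 0.625·(-3) + 0.125·(-3) = (-0.5) + (-1.875) + (-0.375) = -2.75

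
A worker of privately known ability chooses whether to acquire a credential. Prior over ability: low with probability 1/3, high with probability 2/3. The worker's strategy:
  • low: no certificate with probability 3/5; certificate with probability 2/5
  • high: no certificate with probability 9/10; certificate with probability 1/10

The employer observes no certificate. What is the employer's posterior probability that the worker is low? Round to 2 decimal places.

Apply Bayes' rule using the sender's strategy as the likelihood.
P(no certificate) = (1/3)·(3/5) + (2/3)·(9/10) = 4/5
P(low | no certificate) = ((1/3)·(3/5)) / (4/5) = (1/5) / (4/5) = 1/4

0.25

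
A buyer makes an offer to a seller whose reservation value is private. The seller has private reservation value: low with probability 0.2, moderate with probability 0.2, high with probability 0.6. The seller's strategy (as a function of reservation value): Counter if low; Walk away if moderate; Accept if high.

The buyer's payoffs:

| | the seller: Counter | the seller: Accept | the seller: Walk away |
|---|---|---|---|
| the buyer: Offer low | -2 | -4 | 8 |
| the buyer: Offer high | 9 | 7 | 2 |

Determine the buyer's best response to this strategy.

E[Offer low] = 0.2·(-2) + 0.2·(8) + 0.6·(-4) = -1.2
E[Offer high] = 0.2·(9) + 0.2·(2) + 0.6·(7) = 6.4
Best response: Offer high (6.4 is the largest).

Offer high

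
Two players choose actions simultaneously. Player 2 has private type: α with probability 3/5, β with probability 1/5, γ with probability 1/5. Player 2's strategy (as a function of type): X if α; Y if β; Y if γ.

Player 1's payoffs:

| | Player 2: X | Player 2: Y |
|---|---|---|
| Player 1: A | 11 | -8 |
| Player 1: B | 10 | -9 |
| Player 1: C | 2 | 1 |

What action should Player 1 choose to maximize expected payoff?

A

E[A] = 3/5·(11) + 1/5·(-8) + 1/5·(-8) = 17/5
E[B] = 3/5·(10) + 1/5·(-9) + 1/5·(-9) = 12/5
E[C] = 3/5·(2) + 1/5·(1) + 1/5·(1) = 8/5
Best response: A (17/5 is the largest).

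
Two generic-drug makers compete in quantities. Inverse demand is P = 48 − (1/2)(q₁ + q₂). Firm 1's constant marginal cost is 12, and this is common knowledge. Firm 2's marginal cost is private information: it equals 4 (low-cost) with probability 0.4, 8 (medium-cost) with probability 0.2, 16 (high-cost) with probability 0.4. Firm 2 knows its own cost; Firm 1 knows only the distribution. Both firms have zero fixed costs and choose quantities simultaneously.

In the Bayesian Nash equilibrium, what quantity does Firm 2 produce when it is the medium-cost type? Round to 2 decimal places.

Type-c best response for Firm 2: q₂(c) = (48 − c) − q₁/2.
Firm 1 maximizes expected profit; its first-order condition is 48 − q₁ − (1/2)E[q₂] − 12 = 0.
Substituting E[q₂] and solving: E[c₂] = 9.6, so q₁ = (48 − 2·12 + 9.6)/(3/2) = 22.4.
q₂(medium-cost) = (48 − 8 − (1/2)·22.4) = 28.8.

28.80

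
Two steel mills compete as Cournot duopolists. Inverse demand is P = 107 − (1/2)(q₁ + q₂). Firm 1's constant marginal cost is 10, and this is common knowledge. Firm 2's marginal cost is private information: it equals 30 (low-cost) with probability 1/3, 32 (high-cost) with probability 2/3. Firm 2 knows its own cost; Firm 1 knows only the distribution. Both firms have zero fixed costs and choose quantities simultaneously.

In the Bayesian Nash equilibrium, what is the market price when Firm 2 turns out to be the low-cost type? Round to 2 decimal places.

Type-c best response for Firm 2: q₂(c) = (107 − c) − q₁/2.
Firm 1 maximizes expected profit; its first-order condition is 107 − q₁ − (1/2)E[q₂] − 10 = 0.
Substituting E[q₂] and solving: E[c₂] = 31.3333, so q₁ = (107 − 2·10 + 31.3333)/(3/2) = 78.8889.
q₂(low-cost) = 37.5556, so P = 107 − (1/2)·(78.8889 + 37.5556) = 48.7778.

48.78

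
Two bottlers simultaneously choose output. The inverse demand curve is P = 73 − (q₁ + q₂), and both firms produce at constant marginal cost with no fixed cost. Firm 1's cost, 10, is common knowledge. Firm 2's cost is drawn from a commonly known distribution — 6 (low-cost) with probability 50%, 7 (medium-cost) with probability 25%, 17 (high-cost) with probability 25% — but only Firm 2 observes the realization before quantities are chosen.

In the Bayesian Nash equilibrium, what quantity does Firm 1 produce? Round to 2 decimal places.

Firm 2 with cost c maximizes (73 − (q₁+q₂) − c)·q₂, giving q₂(c) = (73 − c − q₁)/2.
E[c₂] = 0.5·6 + 0.25·7 + 0.25·17 = 9
Firm 1's FOC against E[q₂] yields q₁ = (73 − 2·10 + E[c₂])/3 = (73 − 20 + 9)/3 = 20.6667.

20.67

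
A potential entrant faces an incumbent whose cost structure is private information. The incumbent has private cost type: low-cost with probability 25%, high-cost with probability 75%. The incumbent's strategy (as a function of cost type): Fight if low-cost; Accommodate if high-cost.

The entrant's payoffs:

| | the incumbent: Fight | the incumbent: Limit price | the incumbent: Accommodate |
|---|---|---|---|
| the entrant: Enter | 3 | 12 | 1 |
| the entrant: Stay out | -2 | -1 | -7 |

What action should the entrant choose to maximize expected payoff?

Compute the entrant's expected payoff for each action, taking the expectation over the incumbent's type.
E[Enter] = 0.25·(3) + 0.75·(1) = 1.5
E[Stay out] = 0.25·(-2) + 0.75·(-7) = -5.75
Best response: Enter (1.5 is the largest).

Enter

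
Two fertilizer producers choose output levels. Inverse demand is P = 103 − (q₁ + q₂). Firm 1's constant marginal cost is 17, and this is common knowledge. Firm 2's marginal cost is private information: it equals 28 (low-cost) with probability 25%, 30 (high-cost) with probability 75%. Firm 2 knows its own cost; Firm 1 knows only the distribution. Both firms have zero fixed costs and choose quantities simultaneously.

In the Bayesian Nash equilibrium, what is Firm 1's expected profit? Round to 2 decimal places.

Firm 2 with cost c maximizes (103 − (q₁+q₂) − c)·q₂, giving q₂(c) = (103 − c − q₁)/2.
E[c₂] = 0.25·28 + 0.75·30 = 29.5
Firm 1's FOC against E[q₂] yields q₁ = (103 − 2·17 + E[c₂])/3 = (103 − 34 + 29.5)/3 = 32.8333.
E[P] = 103 − (q₁ + E[q₂]) = 49.8333; Firm 1's expected profit = (E[P] − 17)·q₁ = (49.8333 − 17)·32.8333 = 1078.03.

1078.03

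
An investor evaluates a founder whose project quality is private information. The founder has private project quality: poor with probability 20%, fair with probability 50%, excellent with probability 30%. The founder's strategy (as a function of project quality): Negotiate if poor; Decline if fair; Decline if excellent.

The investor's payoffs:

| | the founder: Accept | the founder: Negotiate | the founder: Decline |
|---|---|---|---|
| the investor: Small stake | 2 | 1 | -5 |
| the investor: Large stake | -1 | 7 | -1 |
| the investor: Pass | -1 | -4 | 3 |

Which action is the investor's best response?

Pass

E[Small stake] = 0.2·(1) + 0.5·(-5) + 0.3·(-5) = -3.8
E[Large stake] = 0.2·(7) + 0.5·(-1) + 0.3·(-1) = 0.6
E[Pass] = 0.2·(-4) + 0.5·(3) + 0.3·(3) = 1.6
Best response: Pass (1.6 is the largest).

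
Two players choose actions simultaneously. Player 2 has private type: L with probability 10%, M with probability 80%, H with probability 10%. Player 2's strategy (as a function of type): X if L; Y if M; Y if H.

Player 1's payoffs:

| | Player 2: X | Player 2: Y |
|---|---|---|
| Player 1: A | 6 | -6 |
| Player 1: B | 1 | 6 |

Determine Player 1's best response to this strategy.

B

E[A] = 0.1·(6) + 0.8·(-6) + 0.1·(-6) = -4.8
E[B] = 0.1·(1) + 0.8·(6) + 0.1·(6) = 5.5
Best response: B (5.5 is the largest).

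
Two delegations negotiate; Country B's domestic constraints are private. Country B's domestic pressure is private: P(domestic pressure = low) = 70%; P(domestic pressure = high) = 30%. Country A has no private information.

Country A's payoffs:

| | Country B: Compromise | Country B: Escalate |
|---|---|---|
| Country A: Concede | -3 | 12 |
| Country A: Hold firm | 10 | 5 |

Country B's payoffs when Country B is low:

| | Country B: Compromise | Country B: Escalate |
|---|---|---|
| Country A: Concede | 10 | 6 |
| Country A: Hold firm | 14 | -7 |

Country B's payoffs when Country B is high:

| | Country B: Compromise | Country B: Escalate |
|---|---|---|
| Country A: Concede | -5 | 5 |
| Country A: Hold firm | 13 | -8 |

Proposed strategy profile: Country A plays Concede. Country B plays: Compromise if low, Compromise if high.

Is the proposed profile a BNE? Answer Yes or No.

No

A profile is a BNE iff every type of every player is best-responding given beliefs about the other side.
Country A plays Concede: E[Concede] = 0.7·(-3) + 0.3·(-3) = -3; E[Hold firm] = 10. Not best-responding. ✗
Country B (domestic pressure low), facing Concede: Compromise gives 10, Escalate gives 6. Proposed Compromise is best. ✓
Country B (domestic pressure high), facing Concede: Compromise gives -5, Escalate gives 5. Proposed Compromise is not best — profitable deviation exists. ✗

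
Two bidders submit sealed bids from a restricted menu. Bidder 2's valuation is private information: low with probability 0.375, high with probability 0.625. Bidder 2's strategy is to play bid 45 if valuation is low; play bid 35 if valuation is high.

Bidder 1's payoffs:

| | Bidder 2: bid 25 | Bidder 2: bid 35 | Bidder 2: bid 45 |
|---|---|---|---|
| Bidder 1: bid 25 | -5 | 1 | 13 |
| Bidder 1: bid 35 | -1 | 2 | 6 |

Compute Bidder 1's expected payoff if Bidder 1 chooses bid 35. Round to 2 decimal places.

Take the expectation over Bidder 2's valuation, weighting each type's action by its prior probability.
E[bid 35] = 0.375·6 + 0.625·2 = 2.25 + 1.25 = 3.5

3.50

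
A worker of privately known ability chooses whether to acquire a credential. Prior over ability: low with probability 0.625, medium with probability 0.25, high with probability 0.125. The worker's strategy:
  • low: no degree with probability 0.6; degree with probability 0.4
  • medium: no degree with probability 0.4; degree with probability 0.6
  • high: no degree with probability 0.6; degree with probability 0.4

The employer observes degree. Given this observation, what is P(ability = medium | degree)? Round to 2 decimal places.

Apply Bayes' rule using the sender's strategy as the likelihood.
P(degree) = 0.625·0.4 + 0.25·0.6 + 0.125·0.4 = 0.45
P(medium | degree) = (0.25·0.6) / 0.45 = 0.15 / 0.45 = 0.333333

0.33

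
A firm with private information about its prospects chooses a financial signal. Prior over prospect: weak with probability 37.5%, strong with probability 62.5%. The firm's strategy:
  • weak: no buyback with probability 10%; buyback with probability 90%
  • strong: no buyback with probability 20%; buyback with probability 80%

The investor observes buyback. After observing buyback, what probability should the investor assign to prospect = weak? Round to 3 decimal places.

0.403

Apply Bayes' rule using the sender's strategy as the likelihood.
P(buyback) = 0.375·0.9 + 0.625·0.8 = 0.8375
P(weak | buyback) = (0.375·0.9) / 0.8375 = 0.3375 / 0.8375 = 0.402985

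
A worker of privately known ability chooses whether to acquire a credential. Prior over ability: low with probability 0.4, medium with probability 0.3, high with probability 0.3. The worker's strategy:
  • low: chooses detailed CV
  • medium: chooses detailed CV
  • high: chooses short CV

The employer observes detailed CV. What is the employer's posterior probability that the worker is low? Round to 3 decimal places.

0.571

P(detailed CV) = 0.4·1 + 0.3·1 + 0.3·0 = 0.7
P(low | detailed CV) = (0.4·1) / 0.7 = 0.4 / 0.7 = 0.571429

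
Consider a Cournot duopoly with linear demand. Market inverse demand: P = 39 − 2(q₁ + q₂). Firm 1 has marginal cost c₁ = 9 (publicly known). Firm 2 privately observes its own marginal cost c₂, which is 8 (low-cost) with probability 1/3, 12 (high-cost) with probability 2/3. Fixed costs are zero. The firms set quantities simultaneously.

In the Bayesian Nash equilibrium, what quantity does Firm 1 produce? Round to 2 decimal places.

Each type of Firm 2 best-responds to q₁; Firm 1 best-responds to the expected q₂ over Firm 2's types.
Firm 2 with cost c maximizes (39 − 2(q₁+q₂) − c)·q₂, giving q₂(c) = (39 − c − 2q₁)/4.
E[c₂] = 1/3·8 + 2/3·12 = 10.6667
Firm 1's FOC against E[q₂] yields q₁ = (39 − 2·9 + E[c₂])/6 = (39 − 18 + 10.6667)/6 = 5.27778.

5.28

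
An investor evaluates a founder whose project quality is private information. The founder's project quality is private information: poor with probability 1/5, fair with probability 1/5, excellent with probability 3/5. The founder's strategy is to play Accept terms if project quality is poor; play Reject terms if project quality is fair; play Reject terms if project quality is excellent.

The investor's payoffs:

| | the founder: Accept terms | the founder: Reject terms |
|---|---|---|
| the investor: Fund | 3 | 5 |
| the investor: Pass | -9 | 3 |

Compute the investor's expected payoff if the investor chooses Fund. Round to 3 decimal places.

E[Fund] = 1/5·3 + 1/5·5 + 3/5·5 = 3/5 + 1 + 3 = 23/5

4.600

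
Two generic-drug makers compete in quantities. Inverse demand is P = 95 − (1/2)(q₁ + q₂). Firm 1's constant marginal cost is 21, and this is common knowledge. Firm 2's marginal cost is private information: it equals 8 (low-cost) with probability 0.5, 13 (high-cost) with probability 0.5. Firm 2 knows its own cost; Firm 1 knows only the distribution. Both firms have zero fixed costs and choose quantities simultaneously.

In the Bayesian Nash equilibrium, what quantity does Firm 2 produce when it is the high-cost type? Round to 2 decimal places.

Type-c best response for Firm 2: q₂(c) = (95 − c) − q₁/2.
Firm 1 maximizes expected profit; its first-order condition is 95 − q₁ − (1/2)E[q₂] − 21 = 0.
Substituting E[q₂] and solving: E[c₂] = 10.5, so q₁ = (95 − 2·21 + 10.5)/(3/2) = 42.3333.
q₂(high-cost) = (95 − 13 − (1/2)·42.3333) = 60.8333.

60.83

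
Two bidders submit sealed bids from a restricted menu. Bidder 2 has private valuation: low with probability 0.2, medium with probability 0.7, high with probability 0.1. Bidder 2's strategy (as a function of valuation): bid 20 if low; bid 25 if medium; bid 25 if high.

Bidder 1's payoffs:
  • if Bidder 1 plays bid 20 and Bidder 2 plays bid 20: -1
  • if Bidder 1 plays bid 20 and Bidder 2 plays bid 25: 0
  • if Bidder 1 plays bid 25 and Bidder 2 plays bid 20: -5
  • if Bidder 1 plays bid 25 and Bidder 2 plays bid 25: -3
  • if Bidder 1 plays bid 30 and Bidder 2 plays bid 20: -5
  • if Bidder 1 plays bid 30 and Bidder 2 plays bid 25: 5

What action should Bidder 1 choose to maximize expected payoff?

bid 30

E[bid 20] = 0.2·(-1) + 0.7·(0) + 0.1·(0) = -0.2
E[bid 25] = 0.2·(-5) + 0.7·(-3) + 0.1·(-3) = -3.4
E[bid 30] = 0.2·(-5) + 0.7·(5) + 0.1·(5) = 3
Best response: bid 30 (3 is the largest).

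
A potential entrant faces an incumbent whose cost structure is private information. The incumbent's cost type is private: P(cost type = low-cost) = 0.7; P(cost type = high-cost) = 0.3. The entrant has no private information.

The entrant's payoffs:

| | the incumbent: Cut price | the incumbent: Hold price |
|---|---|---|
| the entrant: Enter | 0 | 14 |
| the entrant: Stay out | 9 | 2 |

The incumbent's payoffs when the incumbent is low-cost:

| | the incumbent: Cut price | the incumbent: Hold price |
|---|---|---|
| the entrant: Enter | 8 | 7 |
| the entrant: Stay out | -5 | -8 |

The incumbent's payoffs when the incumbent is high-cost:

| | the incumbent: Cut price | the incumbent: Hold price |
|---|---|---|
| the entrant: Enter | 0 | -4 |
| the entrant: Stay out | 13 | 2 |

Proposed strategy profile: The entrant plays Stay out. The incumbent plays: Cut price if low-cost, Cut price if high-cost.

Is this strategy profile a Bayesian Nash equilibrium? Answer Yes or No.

Yes

The entrant plays Stay out: E[Stay out] = 0.7·(9) + 0.3·(9) = 9; E[Enter] = 0. Best-responding. ✓
The incumbent (cost type low-cost), facing Stay out: Cut price gives -5, Hold price gives -8. Proposed Cut price is best. ✓
The incumbent (cost type high-cost), facing Stay out: Cut price gives 13, Hold price gives 2. Proposed Cut price is best. ✓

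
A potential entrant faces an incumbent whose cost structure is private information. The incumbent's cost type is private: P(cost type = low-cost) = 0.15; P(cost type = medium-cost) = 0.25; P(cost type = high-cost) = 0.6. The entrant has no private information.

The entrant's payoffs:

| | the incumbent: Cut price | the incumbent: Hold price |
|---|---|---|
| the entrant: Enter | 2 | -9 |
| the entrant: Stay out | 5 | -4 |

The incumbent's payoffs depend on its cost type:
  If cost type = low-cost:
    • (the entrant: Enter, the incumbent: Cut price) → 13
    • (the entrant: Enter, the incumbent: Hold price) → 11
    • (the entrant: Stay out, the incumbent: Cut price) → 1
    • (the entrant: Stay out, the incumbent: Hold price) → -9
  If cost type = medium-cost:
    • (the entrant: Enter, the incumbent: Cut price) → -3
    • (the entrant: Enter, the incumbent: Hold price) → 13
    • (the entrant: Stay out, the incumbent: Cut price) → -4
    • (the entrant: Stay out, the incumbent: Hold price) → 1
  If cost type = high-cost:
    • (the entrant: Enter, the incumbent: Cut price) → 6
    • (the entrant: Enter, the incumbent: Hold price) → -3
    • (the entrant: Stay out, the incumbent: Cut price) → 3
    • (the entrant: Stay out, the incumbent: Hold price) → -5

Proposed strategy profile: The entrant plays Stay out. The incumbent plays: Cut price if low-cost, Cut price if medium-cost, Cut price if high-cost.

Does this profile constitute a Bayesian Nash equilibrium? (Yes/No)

No

A profile is a BNE iff every type of every player is best-responding given beliefs about the other side.
The entrant plays Stay out: E[Stay out] = 0.15·(5) + 0.25·(5) + 0.6·(5) = 5; E[Enter] = 2. Best-responding. ✓
The incumbent (cost type low-cost), facing Stay out: Cut price gives 1, Hold price gives -9. Proposed Cut price is best. ✓
The incumbent (cost type medium-cost), facing Stay out: Cut price gives -4, Hold price gives 1. Proposed Cut price is not best — profitable deviation exists. ✗
The incumbent (cost type high-cost), facing Stay out: Cut price gives 3, Hold price gives -5. Proposed Cut price is best. ✓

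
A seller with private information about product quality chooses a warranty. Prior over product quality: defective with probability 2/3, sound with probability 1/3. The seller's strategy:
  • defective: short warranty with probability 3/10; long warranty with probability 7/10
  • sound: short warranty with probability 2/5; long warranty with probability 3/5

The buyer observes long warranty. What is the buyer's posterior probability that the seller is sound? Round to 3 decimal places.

P(long warranty) = (2/3)·(7/10) + (1/3)·(3/5) = 2/3
P(sound | long warranty) = ((1/3)·(3/5)) / (2/3) = (1/5) / (2/3) = 3/10

0.300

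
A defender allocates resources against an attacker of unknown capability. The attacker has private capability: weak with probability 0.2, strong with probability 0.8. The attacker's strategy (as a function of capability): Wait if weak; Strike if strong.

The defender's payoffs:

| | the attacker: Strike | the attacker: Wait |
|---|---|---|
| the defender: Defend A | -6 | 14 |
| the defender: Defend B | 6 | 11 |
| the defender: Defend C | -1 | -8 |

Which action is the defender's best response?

Defend B

Compute the defender's expected payoff for each action, taking the expectation over the attacker's type.
E[Defend A] = 0.2·(14) + 0.8·(-6) = -2
E[Defend B] = 0.2·(11) + 0.8·(6) = 7
E[Defend C] = 0.2·(-8) + 0.8·(-1) = -2.4
Best response: Defend B (7 is the largest).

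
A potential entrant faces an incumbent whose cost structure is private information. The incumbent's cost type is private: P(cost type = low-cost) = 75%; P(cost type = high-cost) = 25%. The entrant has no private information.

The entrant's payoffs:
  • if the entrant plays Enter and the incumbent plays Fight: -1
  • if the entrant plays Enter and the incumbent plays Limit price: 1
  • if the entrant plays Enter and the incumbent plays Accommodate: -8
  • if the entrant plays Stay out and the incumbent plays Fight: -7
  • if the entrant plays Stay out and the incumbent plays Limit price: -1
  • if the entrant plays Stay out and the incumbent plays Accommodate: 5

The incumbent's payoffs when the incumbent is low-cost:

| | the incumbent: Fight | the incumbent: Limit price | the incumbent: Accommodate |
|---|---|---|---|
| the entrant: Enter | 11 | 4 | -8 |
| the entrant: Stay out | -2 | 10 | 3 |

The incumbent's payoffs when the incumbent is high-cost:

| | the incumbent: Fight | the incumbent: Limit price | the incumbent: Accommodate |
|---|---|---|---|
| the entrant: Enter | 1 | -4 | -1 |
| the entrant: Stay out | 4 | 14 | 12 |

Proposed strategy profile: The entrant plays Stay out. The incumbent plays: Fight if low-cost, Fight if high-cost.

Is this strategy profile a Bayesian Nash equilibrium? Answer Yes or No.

The entrant plays Stay out: E[Stay out] = 0.75·(-7) + 0.25·(-7) = -7; E[Enter] = -1. Not best-responding. ✗
The incumbent (cost type low-cost), facing Stay out: Fight gives -2, Limit price gives 10, Accommodate gives 3. Proposed Fight is not best — profitable deviation exists. ✗
The incumbent (cost type high-cost), facing Stay out: Fight gives 4, Limit price gives 14, Accommodate gives 12. Proposed Fight is not best — profitable deviation exists. ✗

No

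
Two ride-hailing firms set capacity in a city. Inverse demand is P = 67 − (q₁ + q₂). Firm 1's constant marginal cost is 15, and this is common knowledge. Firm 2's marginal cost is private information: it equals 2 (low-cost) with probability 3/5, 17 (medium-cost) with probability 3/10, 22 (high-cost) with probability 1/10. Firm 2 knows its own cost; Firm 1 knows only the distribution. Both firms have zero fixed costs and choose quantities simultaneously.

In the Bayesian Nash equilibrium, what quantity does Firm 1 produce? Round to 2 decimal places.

Firm 2 with cost c maximizes (67 − (q₁+q₂) − c)·q₂, giving q₂(c) = (67 − c − q₁)/2.
E[c₂] = 3/5·2 + 3/10·17 + 1/10·22 = 8.5
Firm 1's FOC against E[q₂] yields q₁ = (67 − 2·15 + E[c₂])/3 = (67 − 30 + 8.5)/3 = 15.1667.

15.17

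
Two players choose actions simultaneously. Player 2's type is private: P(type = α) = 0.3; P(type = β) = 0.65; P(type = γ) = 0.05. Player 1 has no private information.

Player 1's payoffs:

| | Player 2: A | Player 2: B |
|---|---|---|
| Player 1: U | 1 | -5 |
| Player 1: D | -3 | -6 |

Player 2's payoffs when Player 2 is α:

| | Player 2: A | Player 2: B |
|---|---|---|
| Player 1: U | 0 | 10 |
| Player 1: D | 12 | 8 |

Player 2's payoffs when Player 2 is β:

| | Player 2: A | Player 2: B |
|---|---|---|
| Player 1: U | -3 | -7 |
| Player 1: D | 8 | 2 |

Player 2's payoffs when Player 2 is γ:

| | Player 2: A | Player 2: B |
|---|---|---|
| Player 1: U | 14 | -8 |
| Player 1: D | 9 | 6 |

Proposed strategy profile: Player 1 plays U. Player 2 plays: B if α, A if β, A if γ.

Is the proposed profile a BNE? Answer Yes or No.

A profile is a BNE iff every type of every player is best-responding given beliefs about the other side.
Player 1 plays U: E[U] = 0.3·(-5) + 0.65·(1) + 0.05·(1) = -0.8; E[D] = -3.9. Best-responding. ✓
Player 2 (type α), facing U: A gives 0, B gives 10. Proposed B is best. ✓
Player 2 (type β), facing U: A gives -3, B gives -7. Proposed A is best. ✓
Player 2 (type γ), facing U: A gives 14, B gives -8. Proposed A is best. ✓

Yes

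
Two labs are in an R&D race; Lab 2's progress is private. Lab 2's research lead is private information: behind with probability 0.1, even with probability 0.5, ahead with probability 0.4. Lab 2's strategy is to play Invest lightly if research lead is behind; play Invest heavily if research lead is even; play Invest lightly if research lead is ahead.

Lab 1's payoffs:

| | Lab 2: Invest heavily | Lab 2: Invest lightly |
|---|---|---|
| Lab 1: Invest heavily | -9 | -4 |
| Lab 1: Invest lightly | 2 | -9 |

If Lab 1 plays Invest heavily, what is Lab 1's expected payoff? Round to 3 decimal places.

-6.500

E[Invest heavily] = 0.1·(-4) + 0.5·(-9) + 0.4·(-4) = (-0.4) + (-4.5) + (-1.6) = -6.5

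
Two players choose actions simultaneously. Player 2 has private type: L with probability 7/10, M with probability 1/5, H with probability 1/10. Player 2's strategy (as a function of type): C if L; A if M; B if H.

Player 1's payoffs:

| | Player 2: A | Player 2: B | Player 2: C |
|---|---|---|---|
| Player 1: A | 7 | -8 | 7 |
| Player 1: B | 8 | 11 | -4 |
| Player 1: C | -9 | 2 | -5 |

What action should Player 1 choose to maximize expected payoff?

A

E[A] = 7/10·(7) + 1/5·(7) + 1/10·(-8) = 11/2
E[B] = 7/10·(-4) + 1/5·(8) + 1/10·(11) = -1/10
E[C] = 7/10·(-5) + 1/5·(-9) + 1/10·(2) = -51/10
Best response: A (11/2 is the largest).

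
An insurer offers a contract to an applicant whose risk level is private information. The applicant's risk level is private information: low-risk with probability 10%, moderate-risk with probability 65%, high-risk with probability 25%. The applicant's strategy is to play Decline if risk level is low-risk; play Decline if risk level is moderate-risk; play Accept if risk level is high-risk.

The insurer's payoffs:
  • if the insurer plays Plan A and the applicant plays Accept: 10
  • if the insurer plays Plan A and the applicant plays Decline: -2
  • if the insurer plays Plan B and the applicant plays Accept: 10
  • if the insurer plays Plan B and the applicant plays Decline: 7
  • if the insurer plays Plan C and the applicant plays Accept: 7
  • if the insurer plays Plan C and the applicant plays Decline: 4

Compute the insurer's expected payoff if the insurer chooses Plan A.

1

E[Plan A] = 0.1·(-2) + 0.65·(-2) + 0.25·10 = (-0.2) + (-1.3) + 2.5 = 1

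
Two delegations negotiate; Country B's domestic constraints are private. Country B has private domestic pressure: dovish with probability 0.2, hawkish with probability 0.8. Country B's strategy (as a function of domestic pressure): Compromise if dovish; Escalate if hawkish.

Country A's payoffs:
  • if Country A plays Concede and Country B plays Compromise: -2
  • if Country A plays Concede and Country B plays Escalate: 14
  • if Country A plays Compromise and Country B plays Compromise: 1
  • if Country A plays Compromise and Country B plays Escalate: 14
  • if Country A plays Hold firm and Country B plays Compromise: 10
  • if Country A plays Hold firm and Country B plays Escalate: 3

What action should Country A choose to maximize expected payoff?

E[Concede] = 0.2·(-2) + 0.8·(14) = 10.8
E[Compromise] = 0.2·(1) + 0.8·(14) = 11.4
E[Hold firm] = 0.2·(10) + 0.8·(3) = 4.4
Best response: Compromise (11.4 is the largest).

Compromise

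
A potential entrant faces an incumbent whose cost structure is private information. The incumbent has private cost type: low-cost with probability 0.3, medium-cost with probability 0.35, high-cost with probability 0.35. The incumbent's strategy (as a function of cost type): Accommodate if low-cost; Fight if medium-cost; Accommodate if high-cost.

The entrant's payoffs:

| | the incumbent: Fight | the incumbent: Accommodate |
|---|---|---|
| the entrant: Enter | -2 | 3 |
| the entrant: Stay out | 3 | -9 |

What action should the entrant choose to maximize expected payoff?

Enter

Compute the entrant's expected payoff for each action, taking the expectation over the incumbent's type.
E[Enter] = 0.3·(3) + 0.35·(-2) + 0.35·(3) = 1.25
E[Stay out] = 0.3·(-9) + 0.35·(3) + 0.35·(-9) = -4.8
Best response: Enter (1.25 is the largest).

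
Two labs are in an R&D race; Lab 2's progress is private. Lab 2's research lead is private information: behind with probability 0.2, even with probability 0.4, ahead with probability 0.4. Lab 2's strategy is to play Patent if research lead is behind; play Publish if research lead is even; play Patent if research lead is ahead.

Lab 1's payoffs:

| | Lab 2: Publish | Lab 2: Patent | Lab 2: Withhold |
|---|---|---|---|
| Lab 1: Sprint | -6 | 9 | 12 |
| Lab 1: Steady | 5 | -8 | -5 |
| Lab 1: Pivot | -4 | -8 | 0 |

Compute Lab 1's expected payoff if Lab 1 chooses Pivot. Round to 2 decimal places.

-6.40

Take the expectation over Lab 2's research lead, weighting each type's action by its prior probability.
E[Pivot] = 0.2·(-8) + 0.4·(-4) + 0.4·(-8) = (-1.6) + (-1.6) + (-3.2) = -6.4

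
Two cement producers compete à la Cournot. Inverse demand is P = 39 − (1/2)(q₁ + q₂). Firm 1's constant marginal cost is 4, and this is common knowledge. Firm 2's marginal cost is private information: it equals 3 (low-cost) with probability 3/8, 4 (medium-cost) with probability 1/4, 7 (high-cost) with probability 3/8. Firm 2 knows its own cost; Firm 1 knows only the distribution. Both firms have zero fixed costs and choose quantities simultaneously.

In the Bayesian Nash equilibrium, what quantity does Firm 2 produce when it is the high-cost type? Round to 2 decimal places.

Type-c best response for Firm 2: q₂(c) = (39 − c) − q₁/2.
Firm 1 maximizes expected profit; its first-order condition is 39 − q₁ − (1/2)E[q₂] − 4 = 0.
Substituting E[q₂] and solving: E[c₂] = 4.75, so q₁ = (39 − 2·4 + 4.75)/(3/2) = 23.8333.
q₂(high-cost) = (39 − 7 − (1/2)·23.8333) = 20.0833.

20.08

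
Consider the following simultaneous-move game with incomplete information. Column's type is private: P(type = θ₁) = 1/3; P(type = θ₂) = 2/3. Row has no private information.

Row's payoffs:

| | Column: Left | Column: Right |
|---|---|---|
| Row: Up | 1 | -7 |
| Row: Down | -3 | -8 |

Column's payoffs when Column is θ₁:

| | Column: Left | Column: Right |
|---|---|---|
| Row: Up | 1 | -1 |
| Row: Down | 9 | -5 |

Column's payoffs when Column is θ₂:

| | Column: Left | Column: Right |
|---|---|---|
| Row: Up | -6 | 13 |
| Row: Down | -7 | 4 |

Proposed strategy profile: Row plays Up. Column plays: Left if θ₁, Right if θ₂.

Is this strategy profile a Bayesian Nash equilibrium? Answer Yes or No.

Yes

A profile is a BNE iff every type of every player is best-responding given beliefs about the other side.
Row plays Up: E[Up] = 1/3·(1) + 2/3·(-7) = -13/3; E[Down] = -19/3. Best-responding. ✓
Column (type θ₁), facing Up: Left gives 1, Right gives -1. Proposed Left is best. ✓
Column (type θ₂), facing Up: Left gives -6, Right gives 13. Proposed Right is best. ✓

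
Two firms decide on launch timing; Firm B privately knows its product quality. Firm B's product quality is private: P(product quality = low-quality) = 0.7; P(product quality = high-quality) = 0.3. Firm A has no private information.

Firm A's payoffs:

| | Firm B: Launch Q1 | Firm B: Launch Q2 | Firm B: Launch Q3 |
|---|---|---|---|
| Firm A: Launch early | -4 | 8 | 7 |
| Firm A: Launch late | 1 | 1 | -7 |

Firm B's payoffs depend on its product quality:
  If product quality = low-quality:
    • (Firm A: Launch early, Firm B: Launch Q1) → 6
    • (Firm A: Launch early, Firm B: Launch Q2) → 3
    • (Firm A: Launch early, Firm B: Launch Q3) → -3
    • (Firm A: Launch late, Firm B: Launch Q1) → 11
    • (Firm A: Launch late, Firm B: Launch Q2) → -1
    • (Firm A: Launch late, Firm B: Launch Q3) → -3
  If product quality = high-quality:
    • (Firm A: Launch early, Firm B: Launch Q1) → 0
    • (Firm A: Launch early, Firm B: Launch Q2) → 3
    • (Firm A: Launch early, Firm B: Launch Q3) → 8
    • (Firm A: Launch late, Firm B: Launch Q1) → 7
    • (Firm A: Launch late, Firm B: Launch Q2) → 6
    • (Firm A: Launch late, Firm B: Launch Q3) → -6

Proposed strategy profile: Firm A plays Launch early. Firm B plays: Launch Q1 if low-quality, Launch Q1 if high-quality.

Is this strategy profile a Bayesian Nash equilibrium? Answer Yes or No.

No

Firm A plays Launch early: E[Launch early] = 0.7·(-4) + 0.3·(-4) = -4; E[Launch late] = 1. Not best-responding. ✗
Firm B (product quality low-quality), facing Launch early: Launch Q1 gives 6, Launch Q2 gives 3, Launch Q3 gives -3. Proposed Launch Q1 is best. ✓
Firm B (product quality high-quality), facing Launch early: Launch Q1 gives 0, Launch Q2 gives 3, Launch Q3 gives 8. Proposed Launch Q1 is not best — profitable deviation exists. ✗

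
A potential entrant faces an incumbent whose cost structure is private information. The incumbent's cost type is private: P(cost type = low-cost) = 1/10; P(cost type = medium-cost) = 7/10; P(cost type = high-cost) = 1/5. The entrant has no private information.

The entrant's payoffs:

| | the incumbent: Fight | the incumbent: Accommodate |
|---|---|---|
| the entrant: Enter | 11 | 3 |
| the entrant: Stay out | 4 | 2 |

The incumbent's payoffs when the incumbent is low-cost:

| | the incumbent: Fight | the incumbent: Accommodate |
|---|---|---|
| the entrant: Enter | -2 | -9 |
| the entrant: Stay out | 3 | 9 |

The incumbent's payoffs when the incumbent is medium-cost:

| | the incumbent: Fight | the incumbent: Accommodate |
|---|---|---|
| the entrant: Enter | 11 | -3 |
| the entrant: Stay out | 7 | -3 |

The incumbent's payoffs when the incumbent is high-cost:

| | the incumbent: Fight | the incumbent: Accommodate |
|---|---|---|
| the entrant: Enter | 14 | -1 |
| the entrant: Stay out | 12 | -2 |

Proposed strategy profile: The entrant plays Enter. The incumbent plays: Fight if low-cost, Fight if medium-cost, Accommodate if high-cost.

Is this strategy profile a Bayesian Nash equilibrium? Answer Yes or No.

No

The entrant plays Enter: E[Enter] = 1/10·(11) + 7/10·(11) + 1/5·(3) = 47/5; E[Stay out] = 18/5. Best-responding. ✓
The incumbent (cost type low-cost), facing Enter: Fight gives -2, Accommodate gives -9. Proposed Fight is best. ✓
The incumbent (cost type medium-cost), facing Enter: Fight gives 11, Accommodate gives -3. Proposed Fight is best. ✓
The incumbent (cost type high-cost), facing Enter: Fight gives 14, Accommodate gives -1. Proposed Accommodate is not best — profitable deviation exists. ✗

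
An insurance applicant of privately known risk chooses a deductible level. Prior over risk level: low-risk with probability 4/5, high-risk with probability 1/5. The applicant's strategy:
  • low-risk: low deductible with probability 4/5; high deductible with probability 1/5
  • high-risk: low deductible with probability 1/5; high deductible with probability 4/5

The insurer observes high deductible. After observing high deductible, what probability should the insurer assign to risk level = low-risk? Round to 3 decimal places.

0.500

P(high deductible) = (4/5)·(1/5) + (1/5)·(4/5) = 8/25
P(low-risk | high deductible) = ((4/5)·(1/5)) / (8/25) = (4/25) / (8/25) = 1/2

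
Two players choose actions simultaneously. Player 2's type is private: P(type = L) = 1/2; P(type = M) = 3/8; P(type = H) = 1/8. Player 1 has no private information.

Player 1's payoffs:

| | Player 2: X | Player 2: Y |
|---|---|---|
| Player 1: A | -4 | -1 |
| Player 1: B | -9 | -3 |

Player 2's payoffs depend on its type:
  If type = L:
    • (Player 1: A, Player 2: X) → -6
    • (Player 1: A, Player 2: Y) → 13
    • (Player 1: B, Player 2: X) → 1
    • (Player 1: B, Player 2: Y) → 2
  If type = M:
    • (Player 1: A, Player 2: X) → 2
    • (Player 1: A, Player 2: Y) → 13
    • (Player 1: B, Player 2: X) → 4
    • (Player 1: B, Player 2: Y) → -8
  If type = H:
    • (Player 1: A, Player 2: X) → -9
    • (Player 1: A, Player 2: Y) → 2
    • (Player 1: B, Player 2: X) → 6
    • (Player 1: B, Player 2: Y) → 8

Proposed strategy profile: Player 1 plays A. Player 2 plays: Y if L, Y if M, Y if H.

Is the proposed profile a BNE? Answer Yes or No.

Yes

Player 1 plays A: E[A] = 1/2·(-1) + 3/8·(-1) + 1/8·(-1) = -1; E[B] = -3. Best-responding. ✓
Player 2 (type L), facing A: X gives -6, Y gives 13. Proposed Y is best. ✓
Player 2 (type M), facing A: X gives 2, Y gives 13. Proposed Y is best. ✓
Player 2 (type H), facing A: X gives -9, Y gives 2. Proposed Y is best. ✓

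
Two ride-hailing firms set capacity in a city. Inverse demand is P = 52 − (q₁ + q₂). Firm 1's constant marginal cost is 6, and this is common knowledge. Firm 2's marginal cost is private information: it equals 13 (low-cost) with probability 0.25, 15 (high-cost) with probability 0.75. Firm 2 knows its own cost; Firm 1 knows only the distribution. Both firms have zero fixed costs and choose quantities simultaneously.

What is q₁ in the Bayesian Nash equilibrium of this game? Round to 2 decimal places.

Firm 2 with cost c maximizes (52 − (q₁+q₂) − c)·q₂, giving q₂(c) = (52 − c − q₁)/2.
E[c₂] = 0.25·13 + 0.75·15 = 14.5
Firm 1's FOC against E[q₂] yields q₁ = (52 − 2·6 + E[c₂])/3 = (52 − 12 + 14.5)/3 = 18.1667.

18.17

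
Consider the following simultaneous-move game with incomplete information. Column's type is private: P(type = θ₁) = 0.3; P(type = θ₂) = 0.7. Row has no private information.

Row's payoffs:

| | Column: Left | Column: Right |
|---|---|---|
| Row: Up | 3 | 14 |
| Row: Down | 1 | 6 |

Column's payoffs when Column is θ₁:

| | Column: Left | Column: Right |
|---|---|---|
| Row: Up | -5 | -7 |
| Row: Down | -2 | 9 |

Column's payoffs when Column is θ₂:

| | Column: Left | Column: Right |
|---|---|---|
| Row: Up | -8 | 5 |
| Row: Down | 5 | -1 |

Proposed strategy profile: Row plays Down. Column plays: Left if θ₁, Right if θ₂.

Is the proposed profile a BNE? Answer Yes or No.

Row plays Down: E[Down] = 0.3·(1) + 0.7·(6) = 4.5; E[Up] = 10.7. Not best-responding. ✗
Column (type θ₁), facing Down: Left gives -2, Right gives 9. Proposed Left is not best — profitable deviation exists. ✗
Column (type θ₂), facing Down: Left gives 5, Right gives -1. Proposed Right is not best — profitable deviation exists. ✗

No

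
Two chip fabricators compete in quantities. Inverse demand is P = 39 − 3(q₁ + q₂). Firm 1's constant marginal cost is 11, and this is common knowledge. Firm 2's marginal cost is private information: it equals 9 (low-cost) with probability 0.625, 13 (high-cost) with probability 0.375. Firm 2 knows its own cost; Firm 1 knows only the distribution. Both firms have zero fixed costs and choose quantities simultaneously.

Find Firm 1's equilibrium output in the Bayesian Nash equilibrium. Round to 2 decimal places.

Firm 2 with cost c maximizes (39 − 3(q₁+q₂) − c)·q₂, giving q₂(c) = (39 − c − 3q₁)/6.
E[c₂] = 0.625·9 + 0.375·13 = 10.5
Firm 1's FOC against E[q₂] yields q₁ = (39 − 2·11 + E[c₂])/9 = (39 − 22 + 10.5)/9 = 3.05556.

3.06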